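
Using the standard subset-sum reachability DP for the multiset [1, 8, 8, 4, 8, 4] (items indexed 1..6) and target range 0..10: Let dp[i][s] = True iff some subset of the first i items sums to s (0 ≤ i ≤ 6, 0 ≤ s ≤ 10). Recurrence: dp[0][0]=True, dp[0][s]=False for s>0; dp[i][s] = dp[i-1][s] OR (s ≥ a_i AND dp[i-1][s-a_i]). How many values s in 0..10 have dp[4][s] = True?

6

i\s   0   1   2   3   4   5   6   7   8   9  10
  0   T   F   F   F   F   F   F   F   F   F   F
  1   T   T   F   F   F   F   F   F   F   F   F
  2   T   T   F   F   F   F   F   F   T   T   F
  3   T   T   F   F   F   F   F   F   T   T   F
  4   T   T   F   F   T   T   F   F   T   T   F
  5   T   T   F   F   T   T   F   F   T   T   F
  6   T   T   F   F   T   T   F   F   T   T   F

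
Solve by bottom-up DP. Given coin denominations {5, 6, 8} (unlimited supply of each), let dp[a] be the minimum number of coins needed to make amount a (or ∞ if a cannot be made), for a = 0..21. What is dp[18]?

 a  0  1  2  3  4  5  6  7  8  9 10 11 12 13 14 15 16 17 18 19 20 21
dp  0  -  -  -  -  1  1  -  1  -  2  2  2  2  2  3  2  3  3  3  3  3
(- denotes ∞ / unreachable)

3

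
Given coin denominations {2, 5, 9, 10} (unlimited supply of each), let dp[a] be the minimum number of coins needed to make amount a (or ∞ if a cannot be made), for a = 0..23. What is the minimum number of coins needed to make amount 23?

 a  0  1  2  3  4  5  6  7  8  9 10 11 12 13 14 15 16 17 18 19 20 21 22 23
dp  0  -  1  -  2  1  3  2  4  1  1  2  2  3  2  2  3  3  2  2  2  3  3  3
(- denotes ∞ / unreachable)

3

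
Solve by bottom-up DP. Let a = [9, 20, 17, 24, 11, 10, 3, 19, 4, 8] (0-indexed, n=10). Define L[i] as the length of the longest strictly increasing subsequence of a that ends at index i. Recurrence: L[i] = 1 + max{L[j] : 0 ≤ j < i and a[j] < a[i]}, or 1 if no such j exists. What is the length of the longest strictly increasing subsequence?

3

   i    0    1    2    3    4    5    6    7    8    9
a[i]    9   20   17   24   11   10    3   19    4    8
L[i]    1    2    2    3    2    2    1    3    2    3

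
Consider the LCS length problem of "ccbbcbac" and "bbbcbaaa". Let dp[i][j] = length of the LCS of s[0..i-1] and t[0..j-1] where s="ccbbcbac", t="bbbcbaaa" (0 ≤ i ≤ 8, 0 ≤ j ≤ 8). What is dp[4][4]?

2

   ''  b  b  b  c  b  a  a  a
''  0  0  0  0  0  0  0  0  0
 c  0  0  0  0  1  1  1  1  1
 c  0  0  0  0  1  1  1  1  1
 b  0  1  1  1  1  2  2  2  2
 b  0  1  2  2  2  2  2  2  2
 c  0  1  2  2  3  3  3  3  3
 b  0  1  2  3  3  4  4  4  4
 a  0  1  2  3  3  4  5  5  5
 c  0  1  2  3  4  4  5  5  5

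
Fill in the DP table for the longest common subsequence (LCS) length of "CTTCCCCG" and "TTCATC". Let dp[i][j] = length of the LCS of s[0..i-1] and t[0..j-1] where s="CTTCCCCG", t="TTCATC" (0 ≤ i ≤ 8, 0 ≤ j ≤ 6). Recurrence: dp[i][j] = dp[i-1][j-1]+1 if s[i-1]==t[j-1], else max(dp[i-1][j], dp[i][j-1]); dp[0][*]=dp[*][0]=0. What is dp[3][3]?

   ''  T  T  C  A  T  C
''  0  0  0  0  0  0  0
 C  0  0  0  1  1  1  1
 T  0  1  1  1  1  2  2
 T  0  1  2  2  2  2  2
 C  0  1  2  3  3  3  3
 C  0  1  2  3  3  3  4
 C  0  1  2  3  3  3  4
 C  0  1  2  3  3  3  4
 G  0  1  2  3  3  3  4

2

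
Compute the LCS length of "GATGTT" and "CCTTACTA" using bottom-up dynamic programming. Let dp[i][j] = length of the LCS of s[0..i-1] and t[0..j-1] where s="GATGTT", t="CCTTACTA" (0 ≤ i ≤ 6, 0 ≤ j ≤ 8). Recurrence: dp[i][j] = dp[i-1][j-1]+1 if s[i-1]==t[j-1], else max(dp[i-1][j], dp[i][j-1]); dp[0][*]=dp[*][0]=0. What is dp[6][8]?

   ''  C  C  T  T  A  C  T  A
''  0  0  0  0  0  0  0  0  0
 G  0  0  0  0  0  0  0  0  0
 A  0  0  0  0  0  1  1  1  1
 T  0  0  0  1  1  1  1  2  2
 G  0  0  0  1  1  1  1  2  2
 T  0  0  0  1  2  2  2  2  2
 T  0  0  0  1  2  2  2  3  3

3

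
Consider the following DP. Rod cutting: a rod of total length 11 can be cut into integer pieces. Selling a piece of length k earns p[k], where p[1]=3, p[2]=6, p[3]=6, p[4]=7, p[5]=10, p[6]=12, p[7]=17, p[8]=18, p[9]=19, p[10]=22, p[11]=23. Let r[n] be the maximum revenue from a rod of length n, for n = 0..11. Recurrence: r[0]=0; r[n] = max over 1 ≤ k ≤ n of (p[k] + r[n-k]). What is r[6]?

18

   n    0    1    2    3    4    5    6    7    8    9   10   11
r[n]    0    3    6    9   12   15   18   21   24   27   30   33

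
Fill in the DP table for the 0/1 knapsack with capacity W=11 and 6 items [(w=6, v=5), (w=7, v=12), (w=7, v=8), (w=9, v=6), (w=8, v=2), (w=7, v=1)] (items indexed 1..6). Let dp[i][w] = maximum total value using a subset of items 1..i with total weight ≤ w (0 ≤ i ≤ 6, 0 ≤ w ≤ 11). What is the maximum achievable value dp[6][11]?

i\w   0   1   2   3   4   5   6   7   8   9  10  11
  0   0   0   0   0   0   0   0   0   0   0   0   0
  1   0   0   0   0   0   0   5   5   5   5   5   5
  2   0   0   0   0   0   0   5  12  12  12  12  12
  3   0   0   0   0   0   0   5  12  12  12  12  12
  4   0   0   0   0   0   0   5  12  12  12  12  12
  5   0   0   0   0   0   0   5  12  12  12  12  12
  6   0   0   0   0   0   0   5  12  12  12  12  12

12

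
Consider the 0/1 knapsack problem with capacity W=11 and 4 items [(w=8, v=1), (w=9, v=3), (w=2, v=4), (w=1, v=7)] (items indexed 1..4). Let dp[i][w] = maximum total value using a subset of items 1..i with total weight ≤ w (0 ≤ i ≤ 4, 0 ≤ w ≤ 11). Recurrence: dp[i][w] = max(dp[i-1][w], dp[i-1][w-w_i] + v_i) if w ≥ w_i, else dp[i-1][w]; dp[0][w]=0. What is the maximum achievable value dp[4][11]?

i\w   0   1   2   3   4   5   6   7   8   9  10  11
  0   0   0   0   0   0   0   0   0   0   0   0   0
  1   0   0   0   0   0   0   0   0   1   1   1   1
  2   0   0   0   0   0   0   0   0   1   3   3   3
  3   0   0   4   4   4   4   4   4   4   4   5   7
  4   0   7   7  11  11  11  11  11  11  11  11  12

12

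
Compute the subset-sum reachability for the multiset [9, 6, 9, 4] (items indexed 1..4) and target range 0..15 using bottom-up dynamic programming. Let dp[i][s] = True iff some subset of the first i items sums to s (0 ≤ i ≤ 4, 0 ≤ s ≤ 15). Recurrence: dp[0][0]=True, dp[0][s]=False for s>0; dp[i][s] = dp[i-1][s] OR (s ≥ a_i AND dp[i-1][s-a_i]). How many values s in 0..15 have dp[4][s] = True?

7

i\s   0   1   2   3   4   5   6   7   8   9  10  11  12  13  14  15
  0   T   F   F   F   F   F   F   F   F   F   F   F   F   F   F   F
  1   T   F   F   F   F   F   F   F   F   T   F   F   F   F   F   F
  2   T   F   F   F   F   F   T   F   F   T   F   F   F   F   F   T
  3   T   F   F   F   F   F   T   F   F   T   F   F   F   F   F   T
  4   T   F   F   F   T   F   T   F   F   T   T   F   F   T   F   T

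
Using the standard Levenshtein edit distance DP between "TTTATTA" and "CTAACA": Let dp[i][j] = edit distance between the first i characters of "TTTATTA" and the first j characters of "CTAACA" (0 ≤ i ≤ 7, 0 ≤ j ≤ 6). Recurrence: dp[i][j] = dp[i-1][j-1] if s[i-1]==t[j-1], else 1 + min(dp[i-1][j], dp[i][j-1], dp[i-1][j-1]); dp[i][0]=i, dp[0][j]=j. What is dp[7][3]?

   ''  C  T  A  A  C  A
''  0  1  2  3  4  5  6
 T  1  1  1  2  3  4  5
 T  2  2  1  2  3  4  5
 T  3  3  2  2  3  4  5
 A  4  4  3  2  2  3  4
 T  5  5  4  3  3  3  4
 T  6  6  5  4  4  4  4
 A  7  7  6  5  4  5  4

5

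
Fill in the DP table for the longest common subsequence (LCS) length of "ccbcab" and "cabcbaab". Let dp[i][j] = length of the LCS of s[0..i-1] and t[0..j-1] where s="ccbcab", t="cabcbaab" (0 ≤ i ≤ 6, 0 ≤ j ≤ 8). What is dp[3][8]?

3

   ''  c  a  b  c  b  a  a  b
''  0  0  0  0  0  0  0  0  0
 c  0  1  1  1  1  1  1  1  1
 c  0  1  1  1  2  2  2  2  2
 b  0  1  1  2  2  3  3  3  3
 c  0  1  1  2  3  3  3  3  3
 a  0  1  2  2  3  3  4  4  4
 b  0  1  2  3  3  4  4  4  5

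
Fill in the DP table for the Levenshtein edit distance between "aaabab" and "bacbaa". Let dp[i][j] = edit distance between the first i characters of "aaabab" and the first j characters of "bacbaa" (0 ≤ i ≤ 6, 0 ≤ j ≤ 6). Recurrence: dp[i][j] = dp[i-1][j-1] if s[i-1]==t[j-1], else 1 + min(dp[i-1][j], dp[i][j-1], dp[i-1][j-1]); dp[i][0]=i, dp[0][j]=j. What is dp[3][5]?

   ''  b  a  c  b  a  a
''  0  1  2  3  4  5  6
 a  1  1  1  2  3  4  5
 a  2  2  1  2  3  3  4
 a  3  3  2  2  3  3  3
 b  4  3  3  3  2  3  4
 a  5  4  3  4  3  2  3
 b  6  5  4  4  4  3  3

3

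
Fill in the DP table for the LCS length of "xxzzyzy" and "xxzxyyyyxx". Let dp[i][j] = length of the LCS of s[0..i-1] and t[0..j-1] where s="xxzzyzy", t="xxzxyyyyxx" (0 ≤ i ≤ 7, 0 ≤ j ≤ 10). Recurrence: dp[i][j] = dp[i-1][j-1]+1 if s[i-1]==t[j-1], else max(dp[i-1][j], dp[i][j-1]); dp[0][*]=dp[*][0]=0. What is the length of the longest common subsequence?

   ''  x  x  z  x  y  y  y  y  x  x
''  0  0  0  0  0  0  0  0  0  0  0
 x  0  1  1  1  1  1  1  1  1  1  1
 x  0  1  2  2  2  2  2  2  2  2  2
 z  0  1  2  3  3  3  3  3  3  3  3
 z  0  1  2  3  3  3  3  3  3  3  3
 y  0  1  2  3  3  4  4  4  4  4  4
 z  0  1  2  3  3  4  4  4  4  4  4
 y  0  1  2  3  3  4  5  5  5  5  5

5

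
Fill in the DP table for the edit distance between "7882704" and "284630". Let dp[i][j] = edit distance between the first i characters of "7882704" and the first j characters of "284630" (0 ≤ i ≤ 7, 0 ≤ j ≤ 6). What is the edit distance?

5

   ''  2  8  4  6  3  0
''  0  1  2  3  4  5  6
 7  1  1  2  3  4  5  6
 8  2  2  1  2  3  4  5
 8  3  3  2  2  3  4  5
 2  4  3  3  3  3  4  5
 7  5  4  4  4  4  4  5
 0  6  5  5  5  5  5  4
 4  7  6  6  5  6  6  5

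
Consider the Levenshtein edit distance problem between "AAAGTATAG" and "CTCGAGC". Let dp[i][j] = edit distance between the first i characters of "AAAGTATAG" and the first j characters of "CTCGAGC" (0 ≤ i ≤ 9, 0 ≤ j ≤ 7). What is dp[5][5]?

   ''  C  T  C  G  A  G  C
''  0  1  2  3  4  5  6  7
 A  1  1  2  3  4  4  5  6
 A  2  2  2  3  4  4  5  6
 A  3  3  3  3  4  4  5  6
 G  4  4  4  4  3  4  4  5
 T  5  5  4  5  4  4  5  5
 A  6  6  5  5  5  4  5  6
 T  7  7  6  6  6  5  5  6
 A  8  8  7  7  7  6  6  6
 G  9  9  8  8  7  7  6  7

4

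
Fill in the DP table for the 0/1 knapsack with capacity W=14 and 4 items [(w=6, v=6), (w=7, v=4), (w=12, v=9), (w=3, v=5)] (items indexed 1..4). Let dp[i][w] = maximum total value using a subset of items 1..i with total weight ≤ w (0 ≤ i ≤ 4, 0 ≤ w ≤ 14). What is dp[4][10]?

11

i\w   0   1   2   3   4   5   6   7   8   9  10  11  12  13  14
  0   0   0   0   0   0   0   0   0   0   0   0   0   0   0   0
  1   0   0   0   0   0   0   6   6   6   6   6   6   6   6   6
  2   0   0   0   0   0   0   6   6   6   6   6   6   6  10  10
  3   0   0   0   0   0   0   6   6   6   6   6   6   9  10  10
  4   0   0   0   5   5   5   6   6   6  11  11  11  11  11  11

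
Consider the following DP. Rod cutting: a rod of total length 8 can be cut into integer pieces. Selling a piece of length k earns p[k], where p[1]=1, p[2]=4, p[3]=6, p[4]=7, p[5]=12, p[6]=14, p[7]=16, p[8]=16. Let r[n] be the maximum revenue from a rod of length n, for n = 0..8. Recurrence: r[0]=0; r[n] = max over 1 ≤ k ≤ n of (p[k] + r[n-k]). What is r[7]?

16

   n    0    1    2    3    4    5    6    7    8
r[n]    0    1    4    6    8   12   14   16   18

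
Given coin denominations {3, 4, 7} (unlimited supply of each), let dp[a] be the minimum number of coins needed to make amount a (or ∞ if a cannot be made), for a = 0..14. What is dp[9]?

3

 a  0  1  2  3  4  5  6  7  8  9 10 11 12 13 14
dp  0  -  -  1  1  -  2  1  2  3  2  2  3  3  2
(- denotes ∞ / unreachable)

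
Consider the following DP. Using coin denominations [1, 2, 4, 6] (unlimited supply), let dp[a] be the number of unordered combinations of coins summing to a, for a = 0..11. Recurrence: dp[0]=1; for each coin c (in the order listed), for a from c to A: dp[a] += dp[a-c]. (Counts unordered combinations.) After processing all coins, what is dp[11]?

after  coin     0     1     2     3     4     5     6     7     8     9    10    11
          1     1     1     1     1     1     1     1     1     1     1     1     1
          2     1     1     2     2     3     3     4     4     5     5     6     6
          4     1     1     2     2     4     4     6     6     9     9    12    12
          6     1     1     2     2     4     4     7     7    11    11    16    16

16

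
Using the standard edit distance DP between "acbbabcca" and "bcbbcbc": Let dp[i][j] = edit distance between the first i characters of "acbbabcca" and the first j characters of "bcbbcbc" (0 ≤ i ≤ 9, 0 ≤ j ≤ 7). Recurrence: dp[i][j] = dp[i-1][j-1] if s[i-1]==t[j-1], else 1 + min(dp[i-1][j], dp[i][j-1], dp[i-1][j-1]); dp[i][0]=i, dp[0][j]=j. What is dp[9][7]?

   ''  b  c  b  b  c  b  c
''  0  1  2  3  4  5  6  7
 a  1  1  2  3  4  5  6  7
 c  2  2  1  2  3  4  5  6
 b  3  2  2  1  2  3  4  5
 b  4  3  3  2  1  2  3  4
 a  5  4  4  3  2  2  3  4
 b  6  5  5  4  3  3  2  3
 c  7  6  5  5  4  3  3  2
 c  8  7  6  6  5  4  4  3
 a  9  8  7  7  6  5  5  4

4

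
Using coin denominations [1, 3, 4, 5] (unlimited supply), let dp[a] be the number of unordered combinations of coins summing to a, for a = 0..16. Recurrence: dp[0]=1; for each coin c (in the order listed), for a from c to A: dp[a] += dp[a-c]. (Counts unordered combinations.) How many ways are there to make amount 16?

31

after  coin     0     1     2     3     4     5     6     7     8     9    10    11    12    13    14    15    16
          1     1     1     1     1     1     1     1     1     1     1     1     1     1     1     1     1     1
          3     1     1     1     2     2     2     3     3     3     4     4     4     5     5     5     6     6
          4     1     1     1     2     3     3     4     5     6     7     8     9    11    12    13    15    17
          5     1     1     1     2     3     4     5     6     8    10    12    14    17    20    23    27    31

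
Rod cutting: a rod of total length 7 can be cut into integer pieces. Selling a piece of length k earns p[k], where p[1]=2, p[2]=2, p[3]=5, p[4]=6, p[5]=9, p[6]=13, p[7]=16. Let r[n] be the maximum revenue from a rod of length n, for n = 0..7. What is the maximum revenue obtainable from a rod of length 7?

   n    0    1    2    3    4    5    6    7
r[n]    0    2    4    6    8   10   13   16

16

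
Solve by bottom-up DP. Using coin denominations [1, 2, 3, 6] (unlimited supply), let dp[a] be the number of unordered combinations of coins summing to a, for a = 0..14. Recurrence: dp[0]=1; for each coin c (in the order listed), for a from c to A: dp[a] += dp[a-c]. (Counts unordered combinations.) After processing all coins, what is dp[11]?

after  coin     0     1     2     3     4     5     6     7     8     9    10    11    12    13    14
          1     1     1     1     1     1     1     1     1     1     1     1     1     1     1     1
          2     1     1     2     2     3     3     4     4     5     5     6     6     7     7     8
          3     1     1     2     3     4     5     7     8    10    12    14    16    19    21    24
          6     1     1     2     3     4     5     8     9    12    15    18    21    27    30    36

21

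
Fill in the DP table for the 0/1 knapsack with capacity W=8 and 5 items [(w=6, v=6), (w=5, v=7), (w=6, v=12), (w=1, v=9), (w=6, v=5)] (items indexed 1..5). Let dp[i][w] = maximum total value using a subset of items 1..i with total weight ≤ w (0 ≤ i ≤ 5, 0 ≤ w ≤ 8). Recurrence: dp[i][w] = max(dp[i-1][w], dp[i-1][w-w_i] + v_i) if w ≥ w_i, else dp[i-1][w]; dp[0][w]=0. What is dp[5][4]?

9

i\w   0   1   2   3   4   5   6   7   8
  0   0   0   0   0   0   0   0   0   0
  1   0   0   0   0   0   0   6   6   6
  2   0   0   0   0   0   7   7   7   7
  3   0   0   0   0   0   7  12  12  12
  4   0   9   9   9   9   9  16  21  21
  5   0   9   9   9   9   9  16  21  21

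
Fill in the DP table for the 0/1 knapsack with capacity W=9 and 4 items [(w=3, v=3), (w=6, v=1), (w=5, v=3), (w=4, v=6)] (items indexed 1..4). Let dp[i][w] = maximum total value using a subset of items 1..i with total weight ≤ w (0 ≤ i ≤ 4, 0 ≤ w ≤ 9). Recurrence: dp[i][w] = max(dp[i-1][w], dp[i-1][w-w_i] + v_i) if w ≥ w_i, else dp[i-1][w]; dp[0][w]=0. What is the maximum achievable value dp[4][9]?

9

i\w   0   1   2   3   4   5   6   7   8   9
  0   0   0   0   0   0   0   0   0   0   0
  1   0   0   0   3   3   3   3   3   3   3
  2   0   0   0   3   3   3   3   3   3   4
  3   0   0   0   3   3   3   3   3   6   6
  4   0   0   0   3   6   6   6   9   9   9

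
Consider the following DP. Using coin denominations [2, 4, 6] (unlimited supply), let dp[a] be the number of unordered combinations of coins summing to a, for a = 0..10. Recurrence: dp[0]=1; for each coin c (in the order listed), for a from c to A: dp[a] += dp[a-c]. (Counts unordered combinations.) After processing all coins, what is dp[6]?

after  coin     0     1     2     3     4     5     6     7     8     9    10
          2     1     0     1     0     1     0     1     0     1     0     1
          4     1     0     1     0     2     0     2     0     3     0     3
          6     1     0     1     0     2     0     3     0     4     0     5

3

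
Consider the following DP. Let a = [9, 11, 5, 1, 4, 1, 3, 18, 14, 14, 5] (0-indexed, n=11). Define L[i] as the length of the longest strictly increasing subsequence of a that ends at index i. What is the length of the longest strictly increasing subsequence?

   i    0    1    2    3    4    5    6    7    8    9   10
a[i]    9   11    5    1    4    1    3   18   14   14    5
L[i]    1    2    1    1    2    1    2    3    3    3    3

3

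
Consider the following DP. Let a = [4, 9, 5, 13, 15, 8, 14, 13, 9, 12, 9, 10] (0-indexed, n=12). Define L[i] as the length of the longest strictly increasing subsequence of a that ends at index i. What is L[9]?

   i    0    1    2    3    4    5    6    7    8    9   10   11
a[i]    4    9    5   13   15    8   14   13    9   12    9   10
L[i]    1    2    2    3    4    3    4    4    4    5    4    5

5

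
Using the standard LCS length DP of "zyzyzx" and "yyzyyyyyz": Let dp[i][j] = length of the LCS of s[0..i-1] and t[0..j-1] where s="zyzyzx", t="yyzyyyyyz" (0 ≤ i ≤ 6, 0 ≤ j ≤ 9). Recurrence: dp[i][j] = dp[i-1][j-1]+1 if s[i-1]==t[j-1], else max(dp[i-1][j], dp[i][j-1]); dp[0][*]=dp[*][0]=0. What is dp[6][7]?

   ''  y  y  z  y  y  y  y  y  z
''  0  0  0  0  0  0  0  0  0  0
 z  0  0  0  1  1  1  1  1  1  1
 y  0  1  1  1  2  2  2  2  2  2
 z  0  1  1  2  2  2  2  2  2  3
 y  0  1  2  2  3  3  3  3  3  3
 z  0  1  2  3  3  3  3  3  3  4
 x  0  1  2  3  3  3  3  3  3  4

3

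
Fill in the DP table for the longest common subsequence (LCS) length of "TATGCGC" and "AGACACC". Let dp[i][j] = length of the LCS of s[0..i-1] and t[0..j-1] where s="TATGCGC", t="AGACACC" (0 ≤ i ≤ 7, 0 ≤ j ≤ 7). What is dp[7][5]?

   ''  A  G  A  C  A  C  C
''  0  0  0  0  0  0  0  0
 T  0  0  0  0  0  0  0  0
 A  0  1  1  1  1  1  1  1
 T  0  1  1  1  1  1  1  1
 G  0  1  2  2  2  2  2  2
 C  0  1  2  2  3  3  3  3
 G  0  1  2  2  3  3  3  3
 C  0  1  2  2  3  3  4  4

3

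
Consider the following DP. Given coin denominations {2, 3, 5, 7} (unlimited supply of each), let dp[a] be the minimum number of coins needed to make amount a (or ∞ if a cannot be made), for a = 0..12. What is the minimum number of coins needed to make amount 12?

 a  0  1  2  3  4  5  6  7  8  9 10 11 12
dp  0  -  1  1  2  1  2  1  2  2  2  3  2
(- denotes ∞ / unreachable)

2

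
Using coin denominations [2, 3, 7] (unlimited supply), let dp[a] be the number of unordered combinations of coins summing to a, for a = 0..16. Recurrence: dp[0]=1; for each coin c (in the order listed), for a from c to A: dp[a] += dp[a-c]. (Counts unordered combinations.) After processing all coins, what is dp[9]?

after  coin     0     1     2     3     4     5     6     7     8     9    10    11    12    13    14    15    16
          2     1     0     1     0     1     0     1     0     1     0     1     0     1     0     1     0     1
          3     1     0     1     1     1     1     2     1     2     2     2     2     3     2     3     3     3
          7     1     0     1     1     1     1     2     2     2     3     3     3     4     4     5     5     6

3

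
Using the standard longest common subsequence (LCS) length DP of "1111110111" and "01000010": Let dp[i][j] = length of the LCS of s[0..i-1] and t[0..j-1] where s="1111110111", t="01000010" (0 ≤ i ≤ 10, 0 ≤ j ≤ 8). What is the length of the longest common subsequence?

   ''  0  1  0  0  0  0  1  0
''  0  0  0  0  0  0  0  0  0
 1  0  0  1  1  1  1  1  1  1
 1  0  0  1  1  1  1  1  2  2
 1  0  0  1  1  1  1  1  2  2
 1  0  0  1  1  1  1  1  2  2
 1  0  0  1  1  1  1  1  2  2
 1  0  0  1  1  1  1  1  2  2
 0  0  1  1  2  2  2  2  2  3
 1  0  1  2  2  2  2  2  3  3
 1  0  1  2  2  2  2  2  3  3
 1  0  1  2  2  2  2  2  3  3

3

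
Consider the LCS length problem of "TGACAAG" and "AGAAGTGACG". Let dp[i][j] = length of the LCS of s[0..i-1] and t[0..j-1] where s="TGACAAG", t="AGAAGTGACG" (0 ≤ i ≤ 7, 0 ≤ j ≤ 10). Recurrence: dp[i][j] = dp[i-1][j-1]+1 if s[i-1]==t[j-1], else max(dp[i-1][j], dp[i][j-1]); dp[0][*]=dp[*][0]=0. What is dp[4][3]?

2

   ''  A  G  A  A  G  T  G  A  C  G
''  0  0  0  0  0  0  0  0  0  0  0
 T  0  0  0  0  0  0  1  1  1  1  1
 G  0  0  1  1  1  1  1  2  2  2  2
 A  0  1  1  2  2  2  2  2  3  3  3
 C  0  1  1  2  2  2  2  2  3  4  4
 A  0  1  1  2  3  3  3  3  3  4  4
 A  0  1  1  2  3  3  3  3  4  4  4
 G  0  1  2  2  3  4  4  4  4  4  5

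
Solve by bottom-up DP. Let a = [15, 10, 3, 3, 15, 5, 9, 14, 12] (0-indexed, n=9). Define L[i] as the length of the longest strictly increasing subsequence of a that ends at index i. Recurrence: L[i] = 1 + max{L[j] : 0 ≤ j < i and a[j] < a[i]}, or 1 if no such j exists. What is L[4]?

   i    0    1    2    3    4    5    6    7    8
a[i]   15   10    3    3   15    5    9   14   12
L[i]    1    1    1    1    2    2    3    4    4

2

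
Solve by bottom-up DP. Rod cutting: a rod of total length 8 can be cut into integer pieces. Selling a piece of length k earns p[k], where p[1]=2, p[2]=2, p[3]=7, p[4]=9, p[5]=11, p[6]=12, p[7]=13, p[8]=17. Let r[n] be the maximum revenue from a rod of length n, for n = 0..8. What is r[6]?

   n    0    1    2    3    4    5    6    7    8
r[n]    0    2    4    7    9   11   14   16   18

14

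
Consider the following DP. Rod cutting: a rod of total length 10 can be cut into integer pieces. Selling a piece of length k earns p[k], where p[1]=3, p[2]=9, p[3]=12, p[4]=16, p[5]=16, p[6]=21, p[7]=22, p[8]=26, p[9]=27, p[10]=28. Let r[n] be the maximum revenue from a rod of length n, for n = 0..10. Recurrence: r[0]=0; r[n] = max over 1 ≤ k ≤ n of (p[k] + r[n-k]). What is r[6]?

27

   n    0    1    2    3    4    5    6    7    8    9   10
r[n]    0    3    9   12   18   21   27   30   36   39   45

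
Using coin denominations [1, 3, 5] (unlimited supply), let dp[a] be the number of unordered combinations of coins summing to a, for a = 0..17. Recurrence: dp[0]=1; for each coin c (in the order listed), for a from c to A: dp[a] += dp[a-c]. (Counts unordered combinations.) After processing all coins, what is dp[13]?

10

after  coin     0     1     2     3     4     5     6     7     8     9    10    11    12    13    14    15    16    17
          1     1     1     1     1     1     1     1     1     1     1     1     1     1     1     1     1     1     1
          3     1     1     1     2     2     2     3     3     3     4     4     4     5     5     5     6     6     6
          5     1     1     1     2     2     3     4     4     5     6     7     8     9    10    11    13    14    15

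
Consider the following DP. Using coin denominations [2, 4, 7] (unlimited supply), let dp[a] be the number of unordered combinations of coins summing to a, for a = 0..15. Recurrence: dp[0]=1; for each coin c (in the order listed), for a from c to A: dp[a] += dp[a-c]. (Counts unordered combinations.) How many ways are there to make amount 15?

3

after  coin     0     1     2     3     4     5     6     7     8     9    10    11    12    13    14    15
          2     1     0     1     0     1     0     1     0     1     0     1     0     1     0     1     0
          4     1     0     1     0     2     0     2     0     3     0     3     0     4     0     4     0
          7     1     0     1     0     2     0     2     1     3     1     3     2     4     2     5     3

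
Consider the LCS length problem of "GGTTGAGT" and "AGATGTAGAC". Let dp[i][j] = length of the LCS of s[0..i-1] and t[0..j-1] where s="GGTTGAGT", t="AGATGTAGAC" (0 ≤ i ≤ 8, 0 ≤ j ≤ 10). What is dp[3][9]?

3

   ''  A  G  A  T  G  T  A  G  A  C
''  0  0  0  0  0  0  0  0  0  0  0
 G  0  0  1  1  1  1  1  1  1  1  1
 G  0  0  1  1  1  2  2  2  2  2  2
 T  0  0  1  1  2  2  3  3  3  3  3
 T  0  0  1  1  2  2  3  3  3  3  3
 G  0  0  1  1  2  3  3  3  4  4  4
 A  0  1  1  2  2  3  3  4  4  5  5
 G  0  1  2  2  2  3  3  4  5  5  5
 T  0  1  2  2  3  3  4  4  5  5  5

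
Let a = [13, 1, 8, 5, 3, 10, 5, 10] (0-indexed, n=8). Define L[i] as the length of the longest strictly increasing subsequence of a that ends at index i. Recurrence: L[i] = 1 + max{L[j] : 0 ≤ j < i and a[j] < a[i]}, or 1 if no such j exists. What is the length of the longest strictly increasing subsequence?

4

   i    0    1    2    3    4    5    6    7
a[i]   13    1    8    5    3   10    5   10
L[i]    1    1    2    2    2    3    3    4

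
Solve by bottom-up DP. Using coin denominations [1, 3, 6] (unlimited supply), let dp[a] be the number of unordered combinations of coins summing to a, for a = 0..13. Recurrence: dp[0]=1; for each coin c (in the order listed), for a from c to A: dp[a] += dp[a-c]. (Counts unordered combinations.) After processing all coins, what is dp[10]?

6

after  coin     0     1     2     3     4     5     6     7     8     9    10    11    12    13
          1     1     1     1     1     1     1     1     1     1     1     1     1     1     1
          3     1     1     1     2     2     2     3     3     3     4     4     4     5     5
          6     1     1     1     2     2     2     4     4     4     6     6     6     9     9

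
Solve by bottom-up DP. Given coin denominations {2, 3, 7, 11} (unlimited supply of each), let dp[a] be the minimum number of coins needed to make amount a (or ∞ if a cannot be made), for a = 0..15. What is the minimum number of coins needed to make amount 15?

3

 a  0  1  2  3  4  5  6  7  8  9 10 11 12 13 14 15
dp  0  -  1  1  2  2  2  1  3  2  2  1  3  2  2  3
(- denotes ∞ / unreachable)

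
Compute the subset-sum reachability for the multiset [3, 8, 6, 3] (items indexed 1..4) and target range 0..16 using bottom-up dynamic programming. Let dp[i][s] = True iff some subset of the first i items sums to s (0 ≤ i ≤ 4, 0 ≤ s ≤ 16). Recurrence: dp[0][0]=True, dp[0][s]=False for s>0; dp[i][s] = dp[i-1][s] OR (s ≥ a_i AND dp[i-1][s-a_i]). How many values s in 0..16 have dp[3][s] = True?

7

i\s   0   1   2   3   4   5   6   7   8   9  10  11  12  13  14  15  16
  0   T   F   F   F   F   F   F   F   F   F   F   F   F   F   F   F   F
  1   T   F   F   T   F   F   F   F   F   F   F   F   F   F   F   F   F
  2   T   F   F   T   F   F   F   F   T   F   F   T   F   F   F   F   F
  3   T   F   F   T   F   F   T   F   T   T   F   T   F   F   T   F   F
  4   T   F   F   T   F   F   T   F   T   T   F   T   T   F   T   F   F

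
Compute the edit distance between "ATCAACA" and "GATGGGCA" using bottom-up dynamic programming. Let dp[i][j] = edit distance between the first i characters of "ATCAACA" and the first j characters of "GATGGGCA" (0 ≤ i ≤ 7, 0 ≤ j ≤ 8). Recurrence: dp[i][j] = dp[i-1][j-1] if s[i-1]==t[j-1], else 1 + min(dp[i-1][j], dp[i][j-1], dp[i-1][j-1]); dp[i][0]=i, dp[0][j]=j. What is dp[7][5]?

6

   ''  G  A  T  G  G  G  C  A
''  0  1  2  3  4  5  6  7  8
 A  1  1  1  2  3  4  5  6  7
 T  2  2  2  1  2  3  4  5  6
 C  3  3  3  2  2  3  4  4  5
 A  4  4  3  3  3  3  4  5  4
 A  5  5  4  4  4  4  4  5  5
 C  6  6  5  5  5  5  5  4  5
 A  7  7  6  6  6  6  6  5  4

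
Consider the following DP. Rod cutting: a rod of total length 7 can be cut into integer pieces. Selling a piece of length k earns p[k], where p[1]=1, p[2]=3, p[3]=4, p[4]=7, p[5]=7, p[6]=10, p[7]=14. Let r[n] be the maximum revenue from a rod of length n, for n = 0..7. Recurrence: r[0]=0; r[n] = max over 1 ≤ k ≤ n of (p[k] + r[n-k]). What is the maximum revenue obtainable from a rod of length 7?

14

   n    0    1    2    3    4    5    6    7
r[n]    0    1    3    4    7    8   10   14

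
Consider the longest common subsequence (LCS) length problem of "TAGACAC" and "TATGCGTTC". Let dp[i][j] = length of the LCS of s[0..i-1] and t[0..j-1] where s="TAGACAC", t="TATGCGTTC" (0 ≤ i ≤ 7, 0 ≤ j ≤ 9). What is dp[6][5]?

4

   ''  T  A  T  G  C  G  T  T  C
''  0  0  0  0  0  0  0  0  0  0
 T  0  1  1  1  1  1  1  1  1  1
 A  0  1  2  2  2  2  2  2  2  2
 G  0  1  2  2  3  3  3  3  3  3
 A  0  1  2  2  3  3  3  3  3  3
 C  0  1  2  2  3  4  4  4  4  4
 A  0  1  2  2  3  4  4  4  4  4
 C  0  1  2  2  3  4  4  4  4  5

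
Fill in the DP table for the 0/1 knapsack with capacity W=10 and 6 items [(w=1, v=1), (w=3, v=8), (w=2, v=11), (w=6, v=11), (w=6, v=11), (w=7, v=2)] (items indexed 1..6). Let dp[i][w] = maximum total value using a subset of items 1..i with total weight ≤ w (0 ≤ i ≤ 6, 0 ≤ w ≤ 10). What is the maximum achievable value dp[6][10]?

i\w   0   1   2   3   4   5   6   7   8   9  10
  0   0   0   0   0   0   0   0   0   0   0   0
  1   0   1   1   1   1   1   1   1   1   1   1
  2   0   1   1   8   9   9   9   9   9   9   9
  3   0   1  11  12  12  19  20  20  20  20  20
  4   0   1  11  12  12  19  20  20  22  23  23
  5   0   1  11  12  12  19  20  20  22  23  23
  6   0   1  11  12  12  19  20  20  22  23  23

23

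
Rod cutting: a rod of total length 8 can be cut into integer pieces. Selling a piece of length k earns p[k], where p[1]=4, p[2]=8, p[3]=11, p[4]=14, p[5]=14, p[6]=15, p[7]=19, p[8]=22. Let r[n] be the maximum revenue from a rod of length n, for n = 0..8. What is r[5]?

20

   n    0    1    2    3    4    5    6    7    8
r[n]    0    4    8   12   16   20   24   28   32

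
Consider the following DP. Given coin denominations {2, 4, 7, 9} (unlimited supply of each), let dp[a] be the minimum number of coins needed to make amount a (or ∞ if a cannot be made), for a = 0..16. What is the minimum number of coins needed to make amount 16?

2

 a  0  1  2  3  4  5  6  7  8  9 10 11 12 13 14 15 16
dp  0  -  1  -  1  -  2  1  2  1  3  2  3  2  2  3  2
(- denotes ∞ / unreachable)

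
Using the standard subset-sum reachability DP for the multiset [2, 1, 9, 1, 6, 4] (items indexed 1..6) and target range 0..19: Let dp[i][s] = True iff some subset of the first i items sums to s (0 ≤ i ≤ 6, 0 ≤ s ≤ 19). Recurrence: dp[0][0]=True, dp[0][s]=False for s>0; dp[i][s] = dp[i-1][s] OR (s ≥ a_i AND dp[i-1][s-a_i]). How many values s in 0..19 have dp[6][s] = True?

i\s   0   1   2   3   4   5   6   7   8   9  10  11  12  13  14  15  16  17  18  19
  0   T   F   F   F   F   F   F   F   F   F   F   F   F   F   F   F   F   F   F   F
  1   T   F   T   F   F   F   F   F   F   F   F   F   F   F   F   F   F   F   F   F
  2   T   T   T   T   F   F   F   F   F   F   F   F   F   F   F   F   F   F   F   F
  3   T   T   T   T   F   F   F   F   F   T   T   T   T   F   F   F   F   F   F   F
  4   T   T   T   T   T   F   F   F   F   T   T   T   T   T   F   F   F   F   F   F
  5   T   T   T   T   T   F   T   T   T   T   T   T   T   T   F   T   T   T   T   T
  6   T   T   T   T   T   T   T   T   T   T   T   T   T   T   T   T   T   T   T   T

20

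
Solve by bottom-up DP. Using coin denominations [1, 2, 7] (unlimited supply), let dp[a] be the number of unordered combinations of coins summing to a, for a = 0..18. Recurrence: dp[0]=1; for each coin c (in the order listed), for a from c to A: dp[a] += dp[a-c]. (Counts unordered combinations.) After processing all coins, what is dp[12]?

10

after  coin     0     1     2     3     4     5     6     7     8     9    10    11    12    13    14    15    16    17    18
          1     1     1     1     1     1     1     1     1     1     1     1     1     1     1     1     1     1     1     1
          2     1     1     2     2     3     3     4     4     5     5     6     6     7     7     8     8     9     9    10
          7     1     1     2     2     3     3     4     5     6     7     8     9    10    11    13    14    16    17    19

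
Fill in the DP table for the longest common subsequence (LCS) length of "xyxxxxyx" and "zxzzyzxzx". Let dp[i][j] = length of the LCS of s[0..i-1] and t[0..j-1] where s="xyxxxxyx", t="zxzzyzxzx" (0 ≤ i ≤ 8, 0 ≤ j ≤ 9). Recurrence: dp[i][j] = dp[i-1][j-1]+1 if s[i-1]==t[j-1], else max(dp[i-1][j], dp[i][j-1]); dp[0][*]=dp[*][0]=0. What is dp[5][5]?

2

   ''  z  x  z  z  y  z  x  z  x
''  0  0  0  0  0  0  0  0  0  0
 x  0  0  1  1  1  1  1  1  1  1
 y  0  0  1  1  1  2  2  2  2  2
 x  0  0  1  1  1  2  2  3  3  3
 x  0  0  1  1  1  2  2  3  3  4
 x  0  0  1  1  1  2  2  3  3  4
 x  0  0  1  1  1  2  2  3  3  4
 y  0  0  1  1  1  2  2  3  3  4
 x  0  0  1  1  1  2  2  3  3  4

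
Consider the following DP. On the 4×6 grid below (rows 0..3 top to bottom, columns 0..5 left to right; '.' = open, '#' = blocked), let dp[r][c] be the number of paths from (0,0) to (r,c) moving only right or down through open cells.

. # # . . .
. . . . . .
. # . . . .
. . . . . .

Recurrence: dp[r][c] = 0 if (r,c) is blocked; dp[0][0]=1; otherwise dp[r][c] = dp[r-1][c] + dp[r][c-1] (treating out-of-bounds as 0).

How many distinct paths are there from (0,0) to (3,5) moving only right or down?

11

r\c   0   1   2   3   4   5
  0   1   0   0   0   0   0
  1   1   1   1   1   1   1
  2   1   0   1   2   3   4
  3   1   1   2   4   7  11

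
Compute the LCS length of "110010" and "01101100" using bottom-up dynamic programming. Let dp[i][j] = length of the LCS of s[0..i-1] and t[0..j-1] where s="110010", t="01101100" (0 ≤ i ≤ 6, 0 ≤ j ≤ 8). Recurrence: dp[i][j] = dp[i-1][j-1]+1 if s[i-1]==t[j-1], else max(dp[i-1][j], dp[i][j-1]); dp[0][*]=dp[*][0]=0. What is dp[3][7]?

3

   ''  0  1  1  0  1  1  0  0
''  0  0  0  0  0  0  0  0  0
 1  0  0  1  1  1  1  1  1  1
 1  0  0  1  2  2  2  2  2  2
 0  0  1  1  2  3  3  3  3  3
 0  0  1  1  2  3  3  3  4  4
 1  0  1  2  2  3  4  4  4  4
 0  0  1  2  2  3  4  4  5  5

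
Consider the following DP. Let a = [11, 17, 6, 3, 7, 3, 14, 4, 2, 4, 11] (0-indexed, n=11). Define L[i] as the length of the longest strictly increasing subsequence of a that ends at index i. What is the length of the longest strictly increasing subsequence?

3

   i    0    1    2    3    4    5    6    7    8    9   10
a[i]   11   17    6    3    7    3   14    4    2    4   11
L[i]    1    2    1    1    2    1    3    2    1    2    3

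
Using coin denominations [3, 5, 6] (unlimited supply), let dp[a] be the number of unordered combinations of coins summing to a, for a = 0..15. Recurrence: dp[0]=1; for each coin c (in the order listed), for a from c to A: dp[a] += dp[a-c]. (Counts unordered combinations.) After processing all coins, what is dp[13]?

after  coin     0     1     2     3     4     5     6     7     8     9    10    11    12    13    14    15
          3     1     0     0     1     0     0     1     0     0     1     0     0     1     0     0     1
          5     1     0     0     1     0     1     1     0     1     1     1     1     1     1     1     2
          6     1     0     0     1     0     1     2     0     1     2     1     2     3     1     2     4

1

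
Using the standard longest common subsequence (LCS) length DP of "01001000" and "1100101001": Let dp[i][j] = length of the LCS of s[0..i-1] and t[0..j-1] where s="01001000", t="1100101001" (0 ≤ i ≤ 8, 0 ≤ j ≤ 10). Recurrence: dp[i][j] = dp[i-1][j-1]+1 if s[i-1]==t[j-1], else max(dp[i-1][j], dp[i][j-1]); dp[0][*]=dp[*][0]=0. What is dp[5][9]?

   ''  1  1  0  0  1  0  1  0  0  1
''  0  0  0  0  0  0  0  0  0  0  0
 0  0  0  0  1  1  1  1  1  1  1  1
 1  0  1  1  1  1  2  2  2  2  2  2
 0  0  1  1  2  2  2  3  3  3  3  3
 0  0  1  1  2  3  3  3  3  4  4  4
 1  0  1  2  2  3  4  4  4  4  4  5
 0  0  1  2  3  3  4  5  5  5  5  5
 0  0  1  2  3  4  4  5  5  6  6  6
 0  0  1  2  3  4  4  5  5  6  7  7

4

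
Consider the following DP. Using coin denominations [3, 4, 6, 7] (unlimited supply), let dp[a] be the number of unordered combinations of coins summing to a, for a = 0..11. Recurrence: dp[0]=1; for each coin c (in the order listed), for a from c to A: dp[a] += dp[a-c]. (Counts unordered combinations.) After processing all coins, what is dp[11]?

2

after  coin     0     1     2     3     4     5     6     7     8     9    10    11
          3     1     0     0     1     0     0     1     0     0     1     0     0
          4     1     0     0     1     1     0     1     1     1     1     1     1
          6     1     0     0     1     1     0     2     1     1     2     2     1
          7     1     0     0     1     1     0     2     2     1     2     3     2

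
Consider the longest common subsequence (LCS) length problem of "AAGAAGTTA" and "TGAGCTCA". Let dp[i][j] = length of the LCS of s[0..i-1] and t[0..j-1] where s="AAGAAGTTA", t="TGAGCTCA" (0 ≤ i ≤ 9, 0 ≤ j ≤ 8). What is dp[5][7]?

2

   ''  T  G  A  G  C  T  C  A
''  0  0  0  0  0  0  0  0  0
 A  0  0  0  1  1  1  1  1  1
 A  0  0  0  1  1  1  1  1  2
 G  0  0  1  1  2  2  2  2  2
 A  0  0  1  2  2  2  2  2  3
 A  0  0  1  2  2  2  2  2  3
 G  0  0  1  2  3  3  3  3  3
 T  0  1  1  2  3  3  4  4  4
 T  0  1  1  2  3  3  4  4  4
 A  0  1  1  2  3  3  4  4  5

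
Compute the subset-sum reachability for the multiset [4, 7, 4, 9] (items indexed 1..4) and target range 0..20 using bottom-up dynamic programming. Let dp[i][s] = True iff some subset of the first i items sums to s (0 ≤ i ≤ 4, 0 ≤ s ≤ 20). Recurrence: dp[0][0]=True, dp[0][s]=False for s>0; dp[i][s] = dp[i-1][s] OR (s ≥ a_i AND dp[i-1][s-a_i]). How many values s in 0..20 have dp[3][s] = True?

6

i\s   0   1   2   3   4   5   6   7   8   9  10  11  12  13  14  15  16  17  18  19  20
  0   T   F   F   F   F   F   F   F   F   F   F   F   F   F   F   F   F   F   F   F   F
  1   T   F   F   F   T   F   F   F   F   F   F   F   F   F   F   F   F   F   F   F   F
  2   T   F   F   F   T   F   F   T   F   F   F   T   F   F   F   F   F   F   F   F   F
  3   T   F   F   F   T   F   F   T   T   F   F   T   F   F   F   T   F   F   F   F   F
  4   T   F   F   F   T   F   F   T   T   T   F   T   F   T   F   T   T   T   F   F   T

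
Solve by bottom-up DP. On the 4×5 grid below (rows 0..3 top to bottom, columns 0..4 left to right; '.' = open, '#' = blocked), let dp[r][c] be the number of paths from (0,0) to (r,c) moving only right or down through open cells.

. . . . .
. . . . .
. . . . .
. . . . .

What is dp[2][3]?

r\c   0   1   2   3   4
  0   1   1   1   1   1
  1   1   2   3   4   5
  2   1   3   6  10  15
  3   1   4  10  20  35

10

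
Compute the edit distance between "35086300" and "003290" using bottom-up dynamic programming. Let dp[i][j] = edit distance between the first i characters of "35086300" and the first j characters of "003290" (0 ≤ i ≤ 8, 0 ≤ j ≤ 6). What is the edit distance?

   ''  0  0  3  2  9  0
''  0  1  2  3  4  5  6
 3  1  1  2  2  3  4  5
 5  2  2  2  3  3  4  5
 0  3  2  2  3  4  4  4
 8  4  3  3  3  4  5  5
 6  5  4  4  4  4  5  6
 3  6  5  5  4  5  5  6
 0  7  6  5  5  5  6  5
 0  8  7  6  6  6  6  6

6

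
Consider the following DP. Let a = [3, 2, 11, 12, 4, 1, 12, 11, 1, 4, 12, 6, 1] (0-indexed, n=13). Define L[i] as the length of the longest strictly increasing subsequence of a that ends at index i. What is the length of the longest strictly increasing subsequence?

4

   i    0    1    2    3    4    5    6    7    8    9   10   11   12
a[i]    3    2   11   12    4    1   12   11    1    4   12    6    1
L[i]    1    1    2    3    2    1    3    3    1    2    4    3    1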